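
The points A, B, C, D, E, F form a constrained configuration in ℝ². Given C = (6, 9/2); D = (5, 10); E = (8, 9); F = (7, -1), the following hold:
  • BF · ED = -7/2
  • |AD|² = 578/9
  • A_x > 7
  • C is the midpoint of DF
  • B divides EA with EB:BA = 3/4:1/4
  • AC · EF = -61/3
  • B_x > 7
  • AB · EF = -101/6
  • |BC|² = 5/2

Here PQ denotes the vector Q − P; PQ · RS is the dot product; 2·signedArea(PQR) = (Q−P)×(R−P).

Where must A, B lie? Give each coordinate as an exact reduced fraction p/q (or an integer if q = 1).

1. A_x = 22/3  [line 1·x + 10·y + -92/3 = 0 ∩ |AD|² = 578/9]
2. A_y = 7/3  [line 1·x + 10·y + -92/3 = 0 ∩ |AD|² = 578/9]
   → A = (22/3, 7/3)
3. B_x = 15/2  [B divides EA with EB:BA = 3/4:1/4]
4. B_y = 4  [B divides EA with EB:BA = 3/4:1/4]
   → B = (15/2, 4)

A = (22/3, 7/3)
B = (15/2, 4)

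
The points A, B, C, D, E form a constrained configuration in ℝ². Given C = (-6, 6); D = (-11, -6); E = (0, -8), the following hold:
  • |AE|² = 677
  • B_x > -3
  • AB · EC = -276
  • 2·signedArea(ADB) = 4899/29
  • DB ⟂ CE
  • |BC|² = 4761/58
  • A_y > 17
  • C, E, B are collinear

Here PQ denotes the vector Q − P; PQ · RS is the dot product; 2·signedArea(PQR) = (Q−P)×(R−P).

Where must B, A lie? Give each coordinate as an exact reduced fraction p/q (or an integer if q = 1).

1. B_x = -141/58  [C, E, B are collinear ∩ DB ⟂ CE]
2. B_y = -135/58  [C, E, B are collinear ∩ DB ⟂ CE]
   → B = (-141/58, -135/58)
3. A_x = -1  [line -213/58·x + 497/58·y + -9159/58 = 0 ∩ |AE|² = 677]
4. A_y = 18  [line -213/58·x + 497/58·y + -9159/58 = 0 ∩ |AE|² = 677]
   → A = (-1, 18)

A = (-1, 18)
B = (-141/58, -135/58)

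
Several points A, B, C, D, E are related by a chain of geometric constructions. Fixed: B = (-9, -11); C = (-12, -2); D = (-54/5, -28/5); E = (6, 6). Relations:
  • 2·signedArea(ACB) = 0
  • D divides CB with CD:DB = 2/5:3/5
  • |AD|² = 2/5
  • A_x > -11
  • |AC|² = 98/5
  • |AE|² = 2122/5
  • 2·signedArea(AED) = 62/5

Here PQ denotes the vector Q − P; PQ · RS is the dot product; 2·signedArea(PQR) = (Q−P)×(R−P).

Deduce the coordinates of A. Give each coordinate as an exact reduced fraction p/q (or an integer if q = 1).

A = (-53/5, -31/5)

1. A_x = -53/5  [2·signedArea(ACB) = 0 ∩ 2·signedArea(AED) = 62/5]
2. A_y = -31/5  [2·signedArea(ACB) = 0 ∩ 2·signedArea(AED) = 62/5]
   → A = (-53/5, -31/5)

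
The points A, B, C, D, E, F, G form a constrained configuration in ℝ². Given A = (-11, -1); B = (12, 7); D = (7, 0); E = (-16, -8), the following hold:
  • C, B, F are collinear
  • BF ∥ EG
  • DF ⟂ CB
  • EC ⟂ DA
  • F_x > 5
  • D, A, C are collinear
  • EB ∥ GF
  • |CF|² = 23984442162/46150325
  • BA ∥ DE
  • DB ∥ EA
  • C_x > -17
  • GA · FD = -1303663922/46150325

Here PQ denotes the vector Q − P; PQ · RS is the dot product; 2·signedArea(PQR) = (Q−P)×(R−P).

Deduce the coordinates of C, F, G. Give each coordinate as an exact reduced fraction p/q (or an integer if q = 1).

1. C_x = -5321/325  [D, A, C are collinear ∩ EC ⟂ DA]
2. C_y = -422/325  [D, A, C are collinear ∩ EC ⟂ DA]
   → C = (-5321/325, -422/325)
3. F_x = 254195168/46150325  [C, B, F are collinear ∩ DF ⟂ CB]
4. F_y = 235421351/46150325  [C, B, F are collinear ∩ DF ⟂ CB]
   → F = (254195168/46150325, 235421351/46150325)
5. G_x = -1038013932/46150325  [EB ∥ GF ∩ BF ∥ EG]
6. G_y = -456833524/46150325  [EB ∥ GF ∩ BF ∥ EG]
   → G = (-1038013932/46150325, -456833524/46150325)

C = (-5321/325, -422/325)
F = (254195168/46150325, 235421351/46150325)
G = (-1038013932/46150325, -456833524/46150325)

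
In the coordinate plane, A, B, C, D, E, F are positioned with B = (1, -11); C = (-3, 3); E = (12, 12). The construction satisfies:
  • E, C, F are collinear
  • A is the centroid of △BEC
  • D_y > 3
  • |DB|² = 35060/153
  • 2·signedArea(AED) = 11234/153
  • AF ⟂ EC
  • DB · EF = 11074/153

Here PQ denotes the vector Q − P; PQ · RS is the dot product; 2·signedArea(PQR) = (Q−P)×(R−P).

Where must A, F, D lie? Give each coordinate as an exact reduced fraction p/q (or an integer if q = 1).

A = (10/3, 4/3)
D = (-73/51, 67/17)
F = (47/51, 91/17)

1. A_x = 10/3  [A is the centroid of △BEC]
2. A_y = 4/3  [A is the centroid of △BEC]
   → A = (10/3, 4/3)
3. F_x = 47/51  [E, C, F are collinear ∩ AF ⟂ EC]
4. F_y = 91/17  [E, C, F are collinear ∩ AF ⟂ EC]
   → F = (47/51, 91/17)
5. D_x = -73/51  [DB · EF = 11074/153 ∩ 2·signedArea(AED) = 11234/153]
6. D_y = 67/17  [DB · EF = 11074/153 ∩ 2·signedArea(AED) = 11234/153]
   → D = (-73/51, 67/17)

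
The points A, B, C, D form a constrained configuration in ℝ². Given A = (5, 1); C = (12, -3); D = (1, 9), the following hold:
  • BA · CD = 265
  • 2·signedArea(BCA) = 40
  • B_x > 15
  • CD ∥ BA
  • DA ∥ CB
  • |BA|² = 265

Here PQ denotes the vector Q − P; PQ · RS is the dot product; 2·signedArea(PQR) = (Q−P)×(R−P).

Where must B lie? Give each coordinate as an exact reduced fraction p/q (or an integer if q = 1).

1. B_x = 16  [CD ∥ BA ∩ DA ∥ CB]
2. B_y = -11  [CD ∥ BA ∩ DA ∥ CB]
   → B = (16, -11)

B = (16, -11)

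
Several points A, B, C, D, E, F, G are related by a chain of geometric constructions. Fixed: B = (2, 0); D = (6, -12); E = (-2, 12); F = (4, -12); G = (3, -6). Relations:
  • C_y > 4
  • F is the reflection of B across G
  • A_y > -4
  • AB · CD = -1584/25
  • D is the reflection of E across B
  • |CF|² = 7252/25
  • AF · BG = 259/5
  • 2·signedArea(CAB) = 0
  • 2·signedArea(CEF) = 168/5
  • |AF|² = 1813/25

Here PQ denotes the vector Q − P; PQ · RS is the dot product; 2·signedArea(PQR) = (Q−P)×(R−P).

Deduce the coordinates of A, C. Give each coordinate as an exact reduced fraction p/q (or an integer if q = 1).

1. A_x = 13/5  [line -1·x + 6·y + 121/5 = 0 ∩ |AF|² = 1813/25]
2. A_y = -18/5  [line -1·x + 6·y + 121/5 = 0 ∩ |AF|² = 1813/25]
   → A = (13/5, -18/5)
3. C_x = 6/5  [AB · CD = -1584/25 ∩ 2·signedArea(CAB) = 0]
4. C_y = 24/5  [AB · CD = -1584/25 ∩ 2·signedArea(CAB) = 0]
   → C = (6/5, 24/5)

A = (13/5, -18/5)
C = (6/5, 24/5)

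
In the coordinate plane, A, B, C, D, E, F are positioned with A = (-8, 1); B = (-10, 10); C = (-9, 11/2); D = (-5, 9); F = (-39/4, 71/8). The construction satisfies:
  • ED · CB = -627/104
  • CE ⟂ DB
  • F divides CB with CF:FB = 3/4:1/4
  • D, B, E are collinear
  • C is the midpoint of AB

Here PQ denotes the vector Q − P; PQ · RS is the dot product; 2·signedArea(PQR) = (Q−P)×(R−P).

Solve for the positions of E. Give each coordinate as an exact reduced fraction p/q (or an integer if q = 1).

1. E_x = -425/52  [D, B, E are collinear ∩ CE ⟂ DB]
2. E_y = 501/52  [D, B, E are collinear ∩ CE ⟂ DB]
   → E = (-425/52, 501/52)

E = (-425/52, 501/52)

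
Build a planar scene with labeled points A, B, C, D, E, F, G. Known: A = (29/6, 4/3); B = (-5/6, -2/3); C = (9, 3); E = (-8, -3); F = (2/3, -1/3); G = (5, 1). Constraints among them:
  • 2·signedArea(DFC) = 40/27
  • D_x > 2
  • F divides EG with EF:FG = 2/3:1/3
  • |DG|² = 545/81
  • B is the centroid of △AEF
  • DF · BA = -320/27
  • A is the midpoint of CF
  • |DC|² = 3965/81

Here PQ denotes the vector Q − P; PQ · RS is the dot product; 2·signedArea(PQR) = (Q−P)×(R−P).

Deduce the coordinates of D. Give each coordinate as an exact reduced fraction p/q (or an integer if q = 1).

D = (22/9, 5/9)

1. D_x = 22/9  [2·signedArea(DFC) = 40/27 ∩ DF · BA = -320/27]
2. D_y = 5/9  [2·signedArea(DFC) = 40/27 ∩ DF · BA = -320/27]
   → D = (22/9, 5/9)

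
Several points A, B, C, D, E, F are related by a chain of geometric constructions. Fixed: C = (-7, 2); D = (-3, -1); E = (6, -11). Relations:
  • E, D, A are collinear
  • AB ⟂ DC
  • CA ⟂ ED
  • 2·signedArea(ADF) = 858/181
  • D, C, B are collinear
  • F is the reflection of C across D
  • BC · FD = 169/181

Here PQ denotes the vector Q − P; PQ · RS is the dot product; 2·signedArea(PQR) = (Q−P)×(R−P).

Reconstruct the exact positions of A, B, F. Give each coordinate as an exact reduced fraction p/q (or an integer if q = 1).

1. A_x = -1137/181  [E, D, A are collinear ∩ CA ⟂ ED]
2. A_y = 479/181  [E, D, A are collinear ∩ CA ⟂ ED]
   → A = (-1137/181, 479/181)
3. B_x = -30999/4525  [D, C, B are collinear ∩ AB ⟂ DC]
4. B_y = 8543/4525  [D, C, B are collinear ∩ AB ⟂ DC]
   → B = (-30999/4525, 8543/4525)
5. F_x = 1  [F is the reflection of C across D]
6. F_y = -4  [F is the reflection of C across D]
   → F = (1, -4)

A = (-1137/181, 479/181)
B = (-30999/4525, 8543/4525)
F = (1, -4)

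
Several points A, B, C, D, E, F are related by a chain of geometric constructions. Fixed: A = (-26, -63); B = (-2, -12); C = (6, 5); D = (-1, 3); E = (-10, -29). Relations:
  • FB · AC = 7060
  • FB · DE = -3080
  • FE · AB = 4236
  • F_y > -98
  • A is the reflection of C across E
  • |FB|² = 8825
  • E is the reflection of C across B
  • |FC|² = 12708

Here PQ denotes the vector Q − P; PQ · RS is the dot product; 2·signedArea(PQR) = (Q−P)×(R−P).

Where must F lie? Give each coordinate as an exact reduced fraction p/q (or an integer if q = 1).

1. F_x = -42  [FB · AC = 7060 ∩ FB · DE = -3080]
2. F_y = -97  [FB · AC = 7060 ∩ FB · DE = -3080]
   → F = (-42, -97)

F = (-42, -97)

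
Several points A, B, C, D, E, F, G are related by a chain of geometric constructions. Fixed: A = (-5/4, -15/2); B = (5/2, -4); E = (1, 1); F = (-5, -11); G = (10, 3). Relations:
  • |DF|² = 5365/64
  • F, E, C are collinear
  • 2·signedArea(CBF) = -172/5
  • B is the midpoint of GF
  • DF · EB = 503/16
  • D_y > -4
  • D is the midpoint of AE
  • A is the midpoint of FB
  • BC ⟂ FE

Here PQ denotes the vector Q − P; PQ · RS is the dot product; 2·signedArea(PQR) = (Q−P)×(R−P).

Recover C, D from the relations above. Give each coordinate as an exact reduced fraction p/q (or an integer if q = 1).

1. C_x = -7/10  [F, E, C are collinear ∩ BC ⟂ FE]
2. C_y = -12/5  [F, E, C are collinear ∩ BC ⟂ FE]
   → C = (-7/10, -12/5)
3. D_x = -1/8  [D is the midpoint of AE]
4. D_y = -13/4  [D is the midpoint of AE]
   → D = (-1/8, -13/4)

C = (-7/10, -12/5)
D = (-1/8, -13/4)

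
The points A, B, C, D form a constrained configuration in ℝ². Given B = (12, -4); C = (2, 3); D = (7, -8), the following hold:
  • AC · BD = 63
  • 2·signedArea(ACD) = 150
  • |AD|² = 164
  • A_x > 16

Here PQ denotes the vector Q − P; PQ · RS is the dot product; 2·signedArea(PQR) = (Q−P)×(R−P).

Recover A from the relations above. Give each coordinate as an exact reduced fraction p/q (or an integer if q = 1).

1. A_x = 17  [AC · BD = 63 ∩ 2·signedArea(ACD) = 150]
2. A_y = 0  [AC · BD = 63 ∩ 2·signedArea(ACD) = 150]
   → A = (17, 0)

A = (17, 0)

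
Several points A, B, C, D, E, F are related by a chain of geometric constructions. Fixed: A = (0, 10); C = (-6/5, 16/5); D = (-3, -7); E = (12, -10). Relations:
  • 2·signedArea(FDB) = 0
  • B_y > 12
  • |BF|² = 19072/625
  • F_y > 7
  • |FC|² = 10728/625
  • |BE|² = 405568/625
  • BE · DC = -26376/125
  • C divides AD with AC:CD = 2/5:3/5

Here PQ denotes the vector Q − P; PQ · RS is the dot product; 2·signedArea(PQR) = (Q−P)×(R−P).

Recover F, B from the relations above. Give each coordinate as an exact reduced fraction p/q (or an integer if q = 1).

B = (12/25, 318/25)
F = (-12/25, 182/25)

1. B_x = 12/25  [line -9/5·x + -51/5·y + 16326/125 = 0 ∩ |BE|² = 405568/625]
2. B_y = 318/25  [line -9/5·x + -51/5·y + 16326/125 = 0 ∩ |BE|² = 405568/625]
   → B = (12/25, 318/25)
3. F_x = -12/25  [line -493/25·x + 87/25·y + -174/5 = 0 ∩ |FC|² = 10728/625]
4. F_y = 182/25  [line -493/25·x + 87/25·y + -174/5 = 0 ∩ |FC|² = 10728/625]
   → F = (-12/25, 182/25)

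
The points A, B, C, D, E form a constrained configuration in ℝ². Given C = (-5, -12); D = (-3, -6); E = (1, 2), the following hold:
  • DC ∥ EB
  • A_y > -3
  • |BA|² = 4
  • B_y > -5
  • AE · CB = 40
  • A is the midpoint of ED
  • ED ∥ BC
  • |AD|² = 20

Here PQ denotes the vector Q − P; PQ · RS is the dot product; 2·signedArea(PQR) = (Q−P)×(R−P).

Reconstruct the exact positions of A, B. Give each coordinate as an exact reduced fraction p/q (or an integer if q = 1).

1. A_x = -1  [A is the midpoint of ED]
2. A_y = -2  [A is the midpoint of ED]
   → A = (-1, -2)
3. B_x = -1  [ED ∥ BC ∩ DC ∥ EB]
4. B_y = -4  [ED ∥ BC ∩ DC ∥ EB]
   → B = (-1, -4)

A = (-1, -2)
B = (-1, -4)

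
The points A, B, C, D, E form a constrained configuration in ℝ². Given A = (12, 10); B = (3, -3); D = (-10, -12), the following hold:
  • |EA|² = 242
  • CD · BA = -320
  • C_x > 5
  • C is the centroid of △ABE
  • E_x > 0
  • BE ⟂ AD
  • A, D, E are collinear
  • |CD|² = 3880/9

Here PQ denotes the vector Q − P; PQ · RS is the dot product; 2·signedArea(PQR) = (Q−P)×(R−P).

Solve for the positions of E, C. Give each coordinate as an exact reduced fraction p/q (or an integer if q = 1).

1. E_x = 1  [A, D, E are collinear ∩ BE ⟂ AD]
2. E_y = -1  [A, D, E are collinear ∩ BE ⟂ AD]
   → E = (1, -1)
3. C_x = 16/3  [C is the centroid of △ABE]
4. C_y = 2  [C is the centroid of △ABE]
   → C = (16/3, 2)

C = (16/3, 2)
E = (1, -1)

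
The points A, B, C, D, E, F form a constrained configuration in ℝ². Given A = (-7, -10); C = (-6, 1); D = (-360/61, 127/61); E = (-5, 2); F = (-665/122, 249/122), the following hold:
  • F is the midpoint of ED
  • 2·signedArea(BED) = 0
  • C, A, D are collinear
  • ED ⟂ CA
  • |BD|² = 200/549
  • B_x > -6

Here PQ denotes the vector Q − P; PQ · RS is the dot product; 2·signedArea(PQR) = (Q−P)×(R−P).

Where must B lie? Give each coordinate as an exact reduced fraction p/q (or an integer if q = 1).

B = (-970/183, 371/183)

1. B_x = -970/183  [line -5/61·x + -55/61·y + 85/61 = 0 ∩ |BD|² = 200/549]
2. B_y = 371/183  [line -5/61·x + -55/61·y + 85/61 = 0 ∩ |BD|² = 200/549]
   → B = (-970/183, 371/183)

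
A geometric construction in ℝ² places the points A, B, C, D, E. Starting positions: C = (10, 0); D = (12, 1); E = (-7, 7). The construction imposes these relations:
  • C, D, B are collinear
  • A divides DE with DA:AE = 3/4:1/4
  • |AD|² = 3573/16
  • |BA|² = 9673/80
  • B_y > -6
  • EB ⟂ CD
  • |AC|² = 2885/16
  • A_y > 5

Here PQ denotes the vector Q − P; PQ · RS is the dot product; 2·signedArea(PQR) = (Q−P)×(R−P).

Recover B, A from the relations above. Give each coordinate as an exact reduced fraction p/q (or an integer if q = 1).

A = (-9/4, 11/2)
B = (-4/5, -27/5)

1. B_x = -4/5  [C, D, B are collinear ∩ EB ⟂ CD]
2. B_y = -27/5  [C, D, B are collinear ∩ EB ⟂ CD]
   → B = (-4/5, -27/5)
3. A_x = -9/4  [A divides DE with DA:AE = 3/4:1/4]
4. A_y = 11/2  [A divides DE with DA:AE = 3/4:1/4]
   → A = (-9/4, 11/2)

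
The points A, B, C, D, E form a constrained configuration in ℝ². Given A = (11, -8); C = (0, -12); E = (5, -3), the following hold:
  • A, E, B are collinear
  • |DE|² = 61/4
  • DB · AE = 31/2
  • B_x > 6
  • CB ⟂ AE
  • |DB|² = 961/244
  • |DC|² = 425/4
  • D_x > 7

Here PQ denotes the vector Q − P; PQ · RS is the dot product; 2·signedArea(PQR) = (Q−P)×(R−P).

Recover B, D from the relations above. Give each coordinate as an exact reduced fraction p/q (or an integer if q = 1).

B = (395/61, -258/61)
D = (8, -11/2)

1. B_x = 395/61  [A, E, B are collinear ∩ CB ⟂ AE]
2. B_y = -258/61  [A, E, B are collinear ∩ CB ⟂ AE]
   → B = (395/61, -258/61)
3. D_x = 8  [line 6·x + -5·y + -151/2 = 0 ∩ |DE|² = 61/4]
4. D_y = -11/2  [line 6·x + -5·y + -151/2 = 0 ∩ |DE|² = 61/4]
   → D = (8, -11/2)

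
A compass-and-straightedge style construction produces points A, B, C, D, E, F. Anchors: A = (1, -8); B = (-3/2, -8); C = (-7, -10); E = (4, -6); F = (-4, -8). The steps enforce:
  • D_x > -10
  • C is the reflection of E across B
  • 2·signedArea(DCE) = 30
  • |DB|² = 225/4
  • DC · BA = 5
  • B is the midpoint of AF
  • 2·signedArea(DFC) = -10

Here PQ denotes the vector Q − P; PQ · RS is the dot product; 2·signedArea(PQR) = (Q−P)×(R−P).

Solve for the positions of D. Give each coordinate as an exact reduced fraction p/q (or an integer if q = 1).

D = (-9, -8)

1. D_x = -9  [2·signedArea(DFC) = -10 ∩ 2·signedArea(DCE) = 30]
2. D_y = -8  [2·signedArea(DFC) = -10 ∩ 2·signedArea(DCE) = 30]
   → D = (-9, -8)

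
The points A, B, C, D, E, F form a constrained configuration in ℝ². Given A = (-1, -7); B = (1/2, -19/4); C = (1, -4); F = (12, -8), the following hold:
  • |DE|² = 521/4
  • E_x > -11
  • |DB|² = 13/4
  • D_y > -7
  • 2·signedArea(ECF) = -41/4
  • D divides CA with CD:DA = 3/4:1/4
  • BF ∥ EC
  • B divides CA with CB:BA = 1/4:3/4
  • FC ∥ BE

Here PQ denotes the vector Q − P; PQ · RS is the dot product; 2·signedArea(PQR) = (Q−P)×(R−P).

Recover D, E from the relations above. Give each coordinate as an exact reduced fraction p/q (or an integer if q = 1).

1. D_x = -1/2  [D divides CA with CD:DA = 3/4:1/4]
2. D_y = -25/4  [D divides CA with CD:DA = 3/4:1/4]
   → D = (-1/2, -25/4)
3. E_x = -21/2  [BF ∥ EC ∩ FC ∥ BE]
4. E_y = -3/4  [BF ∥ EC ∩ FC ∥ BE]
   → E = (-21/2, -3/4)

D = (-1/2, -25/4)
E = (-21/2, -3/4)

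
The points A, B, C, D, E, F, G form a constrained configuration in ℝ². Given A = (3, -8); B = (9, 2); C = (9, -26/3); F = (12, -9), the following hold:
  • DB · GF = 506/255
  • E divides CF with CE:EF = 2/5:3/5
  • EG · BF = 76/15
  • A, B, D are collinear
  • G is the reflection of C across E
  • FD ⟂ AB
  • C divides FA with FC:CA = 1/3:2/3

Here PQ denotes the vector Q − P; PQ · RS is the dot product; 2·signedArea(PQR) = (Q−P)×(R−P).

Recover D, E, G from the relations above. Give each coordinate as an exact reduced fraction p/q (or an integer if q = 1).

1. D_x = 84/17  [A, B, D are collinear ∩ FD ⟂ AB]
2. D_y = -81/17  [A, B, D are collinear ∩ FD ⟂ AB]
   → D = (84/17, -81/17)
3. E_x = 51/5  [E divides CF with CE:EF = 2/5:3/5]
4. E_y = -44/5  [E divides CF with CE:EF = 2/5:3/5]
   → E = (51/5, -44/5)
5. G_x = 57/5  [G is the reflection of C across E]
6. G_y = -134/15  [G is the reflection of C across E]
   → G = (57/5, -134/15)

D = (84/17, -81/17)
E = (51/5, -44/5)
G = (57/5, -134/15)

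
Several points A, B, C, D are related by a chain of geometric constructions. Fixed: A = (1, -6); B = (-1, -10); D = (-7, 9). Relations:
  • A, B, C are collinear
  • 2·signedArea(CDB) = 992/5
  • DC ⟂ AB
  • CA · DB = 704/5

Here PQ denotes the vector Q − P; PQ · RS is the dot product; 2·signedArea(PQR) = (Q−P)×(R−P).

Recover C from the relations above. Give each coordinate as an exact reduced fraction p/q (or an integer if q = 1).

1. C_x = 27/5  [A, B, C are collinear ∩ DC ⟂ AB]
2. C_y = 14/5  [A, B, C are collinear ∩ DC ⟂ AB]
   → C = (27/5, 14/5)

C = (27/5, 14/5)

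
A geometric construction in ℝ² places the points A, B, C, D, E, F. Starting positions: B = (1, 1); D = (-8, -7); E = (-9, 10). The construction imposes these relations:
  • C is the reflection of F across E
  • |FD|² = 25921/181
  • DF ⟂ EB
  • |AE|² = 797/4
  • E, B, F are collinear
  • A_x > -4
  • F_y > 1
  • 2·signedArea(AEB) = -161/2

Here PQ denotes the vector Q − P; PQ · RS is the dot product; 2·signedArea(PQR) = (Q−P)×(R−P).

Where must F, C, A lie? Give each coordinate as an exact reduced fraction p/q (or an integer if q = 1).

1. F_x = 1/181  [E, B, F are collinear ∩ DF ⟂ EB]
2. F_y = 343/181  [E, B, F are collinear ∩ DF ⟂ EB]
   → F = (1/181, 343/181)
3. C_x = -3259/181  [C is the reflection of F across E]
4. C_y = 3277/181  [C is the reflection of F across E]
   → C = (-3259/181, 3277/181)
5. A_x = -7/2  [line 9·x + 10·y + 123/2 = 0 ∩ |AE|² = 797/4]
6. A_y = -3  [line 9·x + 10·y + 123/2 = 0 ∩ |AE|² = 797/4]
   → A = (-7/2, -3)

A = (-7/2, -3)
C = (-3259/181, 3277/181)
F = (1/181, 343/181)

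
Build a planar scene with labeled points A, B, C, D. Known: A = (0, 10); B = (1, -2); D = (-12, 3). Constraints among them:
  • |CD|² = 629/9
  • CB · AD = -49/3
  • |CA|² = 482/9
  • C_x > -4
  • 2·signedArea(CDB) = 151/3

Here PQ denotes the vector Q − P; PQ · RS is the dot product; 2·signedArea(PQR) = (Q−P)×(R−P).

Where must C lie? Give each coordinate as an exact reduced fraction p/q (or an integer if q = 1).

1. C_x = -11/3  [CB · AD = -49/3 ∩ 2·signedArea(CDB) = 151/3]
2. C_y = 11/3  [CB · AD = -49/3 ∩ 2·signedArea(CDB) = 151/3]
   → C = (-11/3, 11/3)

C = (-11/3, 11/3)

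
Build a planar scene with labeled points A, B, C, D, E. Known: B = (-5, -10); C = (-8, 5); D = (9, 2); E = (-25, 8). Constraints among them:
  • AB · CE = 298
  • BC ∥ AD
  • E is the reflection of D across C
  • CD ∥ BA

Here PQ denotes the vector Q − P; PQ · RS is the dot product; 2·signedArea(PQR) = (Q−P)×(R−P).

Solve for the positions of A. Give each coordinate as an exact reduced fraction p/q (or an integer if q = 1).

1. A_x = 12  [BC ∥ AD ∩ CD ∥ BA]
2. A_y = -13  [BC ∥ AD ∩ CD ∥ BA]
   → A = (12, -13)

A = (12, -13)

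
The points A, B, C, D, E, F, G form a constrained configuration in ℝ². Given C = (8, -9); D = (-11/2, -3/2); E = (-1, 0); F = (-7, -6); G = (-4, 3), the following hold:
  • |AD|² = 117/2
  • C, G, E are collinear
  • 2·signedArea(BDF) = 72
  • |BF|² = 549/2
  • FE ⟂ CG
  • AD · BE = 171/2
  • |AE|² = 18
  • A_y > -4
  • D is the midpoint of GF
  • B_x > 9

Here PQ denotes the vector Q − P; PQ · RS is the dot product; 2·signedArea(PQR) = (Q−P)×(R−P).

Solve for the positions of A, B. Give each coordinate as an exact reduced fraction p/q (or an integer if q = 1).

1. B_x = 19/2  [line 9/2·x + -3/2·y + -99/2 = 0 ∩ |BF|² = 549/2]
2. B_y = -9/2  [line 9/2·x + -3/2·y + -99/2 = 0 ∩ |BF|² = 549/2]
   → B = (19/2, -9/2)
3. A_x = 2  [line 21/2·x + -9/2·y + -69/2 = 0 ∩ |AD|² = 117/2]
4. A_y = -3  [line 21/2·x + -9/2·y + -69/2 = 0 ∩ |AD|² = 117/2]
   → A = (2, -3)

A = (2, -3)
B = (19/2, -9/2)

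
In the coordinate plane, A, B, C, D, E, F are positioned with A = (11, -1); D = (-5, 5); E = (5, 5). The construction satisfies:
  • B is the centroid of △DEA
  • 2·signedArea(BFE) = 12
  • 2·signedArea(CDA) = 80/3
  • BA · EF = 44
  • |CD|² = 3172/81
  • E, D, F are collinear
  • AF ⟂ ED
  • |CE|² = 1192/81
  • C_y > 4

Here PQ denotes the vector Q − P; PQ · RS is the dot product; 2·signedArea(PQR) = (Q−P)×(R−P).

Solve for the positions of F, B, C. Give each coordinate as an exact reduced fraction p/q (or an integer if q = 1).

B = (11/3, 3)
C = (11/9, 13/3)
F = (11, 5)

1. F_x = 11  [E, D, F are collinear ∩ AF ⟂ ED]
2. F_y = 5  [E, D, F are collinear ∩ AF ⟂ ED]
   → F = (11, 5)
3. B_x = 11/3  [B is the centroid of △DEA]
4. B_y = 3  [B is the centroid of △DEA]
   → B = (11/3, 3)
5. C_x = 11/9  [line 6·x + 16·y + -230/3 = 0 ∩ |CE|² = 1192/81]
6. C_y = 13/3  [line 6·x + 16·y + -230/3 = 0 ∩ |CE|² = 1192/81]
   → C = (11/9, 13/3)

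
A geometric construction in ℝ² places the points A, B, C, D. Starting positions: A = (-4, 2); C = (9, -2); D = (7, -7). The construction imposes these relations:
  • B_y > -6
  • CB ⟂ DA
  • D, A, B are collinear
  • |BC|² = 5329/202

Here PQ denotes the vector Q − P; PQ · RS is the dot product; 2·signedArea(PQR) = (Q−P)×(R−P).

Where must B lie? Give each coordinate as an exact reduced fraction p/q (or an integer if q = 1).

1. B_x = 1161/202  [D, A, B are collinear ∩ CB ⟂ DA]
2. B_y = -1207/202  [D, A, B are collinear ∩ CB ⟂ DA]
   → B = (1161/202, -1207/202)

B = (1161/202, -1207/202)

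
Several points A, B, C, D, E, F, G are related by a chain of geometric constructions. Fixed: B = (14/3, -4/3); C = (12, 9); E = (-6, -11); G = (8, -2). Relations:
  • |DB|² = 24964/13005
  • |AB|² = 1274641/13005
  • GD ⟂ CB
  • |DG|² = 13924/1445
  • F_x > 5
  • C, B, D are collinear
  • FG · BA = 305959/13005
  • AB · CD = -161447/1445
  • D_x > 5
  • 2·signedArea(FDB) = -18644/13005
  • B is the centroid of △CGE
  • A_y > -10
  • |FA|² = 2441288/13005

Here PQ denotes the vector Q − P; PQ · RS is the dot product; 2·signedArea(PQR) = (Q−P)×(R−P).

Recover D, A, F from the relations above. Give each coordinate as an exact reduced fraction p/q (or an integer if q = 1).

A = (-1536/1445, -13593/1445)
D = (7902/1445, -294/1445)
F = (6, 7/3)

1. D_x = 7902/1445  [C, B, D are collinear ∩ GD ⟂ CB]
2. D_y = -294/1445  [C, B, D are collinear ∩ GD ⟂ CB]
   → D = (7902/1445, -294/1445)
3. A_x = -1536/1445  [line 9438/1445·x + 13299/1445·y + 27027/289 = 0 ∩ |AB|² = 1274641/13005]
4. A_y = -13593/1445  [line 9438/1445·x + 13299/1445·y + 27027/289 = 0 ∩ |AB|² = 1274641/13005]
   → A = (-1536/1445, -13593/1445)
5. F_x = 6  [FG · BA = 305959/13005 ∩ 2·signedArea(FDB) = -18644/13005]
6. F_y = 7/3  [FG · BA = 305959/13005 ∩ 2·signedArea(FDB) = -18644/13005]
   → F = (6, 7/3)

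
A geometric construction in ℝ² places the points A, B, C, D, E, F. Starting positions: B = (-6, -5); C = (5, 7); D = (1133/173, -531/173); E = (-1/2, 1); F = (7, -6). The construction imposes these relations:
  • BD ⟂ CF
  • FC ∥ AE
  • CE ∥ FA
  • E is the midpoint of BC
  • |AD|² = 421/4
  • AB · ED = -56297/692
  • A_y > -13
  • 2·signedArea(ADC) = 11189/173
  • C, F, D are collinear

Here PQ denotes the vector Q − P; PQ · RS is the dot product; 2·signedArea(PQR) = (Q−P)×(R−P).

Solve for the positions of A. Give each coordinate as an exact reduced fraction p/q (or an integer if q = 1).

1. A_x = 3/2  [FC ∥ AE ∩ CE ∥ FA]
2. A_y = -12  [FC ∥ AE ∩ CE ∥ FA]
   → A = (3/2, -12)

A = (3/2, -12)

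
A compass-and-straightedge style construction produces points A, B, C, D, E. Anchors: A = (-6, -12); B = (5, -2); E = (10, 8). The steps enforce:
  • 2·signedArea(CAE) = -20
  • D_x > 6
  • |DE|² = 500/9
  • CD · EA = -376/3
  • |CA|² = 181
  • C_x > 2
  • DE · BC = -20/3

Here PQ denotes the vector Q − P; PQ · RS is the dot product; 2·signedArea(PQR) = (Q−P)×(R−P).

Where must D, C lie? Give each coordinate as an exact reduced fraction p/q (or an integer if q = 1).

1. C_x = 3  [line -20·x + 16·y + 92 = 0 ∩ |CA|² = 181]
2. C_y = -2  [line -20·x + 16·y + 92 = 0 ∩ |CA|² = 181]
   → C = (3, -2)
3. D_x = 20/3  [DE · BC = -20/3 ∩ CD · EA = -376/3]
4. D_y = 4/3  [DE · BC = -20/3 ∩ CD · EA = -376/3]
   → D = (20/3, 4/3)

C = (3, -2)
D = (20/3, 4/3)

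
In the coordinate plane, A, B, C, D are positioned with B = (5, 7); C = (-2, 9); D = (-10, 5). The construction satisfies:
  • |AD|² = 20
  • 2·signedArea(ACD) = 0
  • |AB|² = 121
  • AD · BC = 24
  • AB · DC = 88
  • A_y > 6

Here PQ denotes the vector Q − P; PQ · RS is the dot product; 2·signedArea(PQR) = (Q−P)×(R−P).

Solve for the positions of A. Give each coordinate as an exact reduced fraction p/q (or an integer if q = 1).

A = (-6, 7)

1. A_x = -6  [2·signedArea(ACD) = 0 ∩ AD · BC = 24]
2. A_y = 7  [2·signedArea(ACD) = 0 ∩ AD · BC = 24]
   → A = (-6, 7)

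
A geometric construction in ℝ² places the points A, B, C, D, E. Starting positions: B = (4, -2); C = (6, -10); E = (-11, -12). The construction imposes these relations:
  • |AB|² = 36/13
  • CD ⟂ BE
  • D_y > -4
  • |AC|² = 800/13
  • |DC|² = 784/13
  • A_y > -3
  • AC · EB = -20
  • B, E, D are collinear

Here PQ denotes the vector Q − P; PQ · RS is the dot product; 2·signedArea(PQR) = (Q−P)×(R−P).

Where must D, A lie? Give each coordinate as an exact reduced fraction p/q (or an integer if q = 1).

1. D_x = 22/13  [B, E, D are collinear ∩ CD ⟂ BE]
2. D_y = -46/13  [B, E, D are collinear ∩ CD ⟂ BE]
   → D = (22/13, -46/13)
3. A_x = 34/13  [line -15·x + -10·y + 10 = 0 ∩ |AC|² = 800/13]
4. A_y = -38/13  [line -15·x + -10·y + 10 = 0 ∩ |AC|² = 800/13]
   → A = (34/13, -38/13)

A = (34/13, -38/13)
D = (22/13, -46/13)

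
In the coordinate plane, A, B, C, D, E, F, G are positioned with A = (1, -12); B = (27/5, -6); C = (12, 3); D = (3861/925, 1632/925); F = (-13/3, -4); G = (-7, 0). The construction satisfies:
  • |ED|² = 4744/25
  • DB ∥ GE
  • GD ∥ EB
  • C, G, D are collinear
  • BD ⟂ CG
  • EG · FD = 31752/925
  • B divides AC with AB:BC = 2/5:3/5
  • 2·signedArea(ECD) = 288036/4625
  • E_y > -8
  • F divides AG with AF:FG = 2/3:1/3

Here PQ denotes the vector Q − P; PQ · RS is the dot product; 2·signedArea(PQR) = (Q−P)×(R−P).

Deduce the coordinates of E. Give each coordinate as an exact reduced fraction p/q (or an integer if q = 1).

1. E_x = -5341/925  [GD ∥ EB ∩ DB ∥ GE]
2. E_y = -7182/925  [GD ∥ EB ∩ DB ∥ GE]
   → E = (-5341/925, -7182/925)

E = (-5341/925, -7182/925)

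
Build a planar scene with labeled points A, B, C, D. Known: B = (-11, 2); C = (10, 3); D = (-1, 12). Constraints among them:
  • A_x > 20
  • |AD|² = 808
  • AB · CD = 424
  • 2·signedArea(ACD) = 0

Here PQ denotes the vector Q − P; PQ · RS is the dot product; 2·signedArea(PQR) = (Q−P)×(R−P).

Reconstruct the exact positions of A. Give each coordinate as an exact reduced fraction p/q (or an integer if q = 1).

1. A_x = 21  [2·signedArea(ACD) = 0 ∩ AB · CD = 424]
2. A_y = -6  [2·signedArea(ACD) = 0 ∩ AB · CD = 424]
   → A = (21, -6)

A = (21, -6)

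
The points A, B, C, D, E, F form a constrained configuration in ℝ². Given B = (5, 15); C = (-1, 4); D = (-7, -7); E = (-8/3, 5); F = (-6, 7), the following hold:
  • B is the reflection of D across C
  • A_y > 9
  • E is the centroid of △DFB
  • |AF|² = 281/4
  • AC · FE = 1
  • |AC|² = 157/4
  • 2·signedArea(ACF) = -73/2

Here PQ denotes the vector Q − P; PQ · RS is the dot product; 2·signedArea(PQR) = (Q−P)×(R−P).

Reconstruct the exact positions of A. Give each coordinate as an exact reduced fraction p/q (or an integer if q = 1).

1. A_x = 2  [AC · FE = 1 ∩ 2·signedArea(ACF) = -73/2]
2. A_y = 19/2  [AC · FE = 1 ∩ 2·signedArea(ACF) = -73/2]
   → A = (2, 19/2)

A = (2, 19/2)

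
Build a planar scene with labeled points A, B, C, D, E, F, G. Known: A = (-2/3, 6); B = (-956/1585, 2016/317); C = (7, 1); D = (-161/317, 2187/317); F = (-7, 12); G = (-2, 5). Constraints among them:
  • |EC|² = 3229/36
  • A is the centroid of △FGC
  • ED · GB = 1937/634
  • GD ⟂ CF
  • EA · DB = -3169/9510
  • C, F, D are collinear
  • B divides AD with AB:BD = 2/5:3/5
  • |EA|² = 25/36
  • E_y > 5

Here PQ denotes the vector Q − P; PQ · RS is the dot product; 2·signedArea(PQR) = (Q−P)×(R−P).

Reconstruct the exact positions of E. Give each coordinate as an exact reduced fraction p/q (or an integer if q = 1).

E = (-4/3, 11/2)

1. E_x = -4/3  [ED · GB = 1937/634 ∩ EA · DB = -3169/9510]
2. E_y = 11/2  [ED · GB = 1937/634 ∩ EA · DB = -3169/9510]
   → E = (-4/3, 11/2)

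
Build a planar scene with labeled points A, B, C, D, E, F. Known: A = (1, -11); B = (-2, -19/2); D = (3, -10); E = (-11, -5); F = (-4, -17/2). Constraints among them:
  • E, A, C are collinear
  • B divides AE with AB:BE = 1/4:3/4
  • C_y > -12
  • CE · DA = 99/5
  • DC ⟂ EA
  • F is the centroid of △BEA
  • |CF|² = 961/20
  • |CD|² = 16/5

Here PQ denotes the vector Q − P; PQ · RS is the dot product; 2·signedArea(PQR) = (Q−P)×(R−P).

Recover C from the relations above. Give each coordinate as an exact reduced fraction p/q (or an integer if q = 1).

1. C_x = 11/5  [E, A, C are collinear ∩ DC ⟂ EA]
2. C_y = -58/5  [E, A, C are collinear ∩ DC ⟂ EA]
   → C = (11/5, -58/5)

C = (11/5, -58/5)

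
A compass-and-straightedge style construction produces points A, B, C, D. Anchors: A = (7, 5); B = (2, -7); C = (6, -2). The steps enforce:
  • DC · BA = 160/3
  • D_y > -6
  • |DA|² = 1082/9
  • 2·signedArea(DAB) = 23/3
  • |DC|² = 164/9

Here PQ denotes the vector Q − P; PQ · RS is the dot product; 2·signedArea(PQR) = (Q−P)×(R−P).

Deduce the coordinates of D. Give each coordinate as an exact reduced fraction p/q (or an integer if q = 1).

D = (10/3, -16/3)

1. D_x = 10/3  [2·signedArea(DAB) = 23/3 ∩ DC · BA = 160/3]
2. D_y = -16/3  [2·signedArea(DAB) = 23/3 ∩ DC · BA = 160/3]
   → D = (10/3, -16/3)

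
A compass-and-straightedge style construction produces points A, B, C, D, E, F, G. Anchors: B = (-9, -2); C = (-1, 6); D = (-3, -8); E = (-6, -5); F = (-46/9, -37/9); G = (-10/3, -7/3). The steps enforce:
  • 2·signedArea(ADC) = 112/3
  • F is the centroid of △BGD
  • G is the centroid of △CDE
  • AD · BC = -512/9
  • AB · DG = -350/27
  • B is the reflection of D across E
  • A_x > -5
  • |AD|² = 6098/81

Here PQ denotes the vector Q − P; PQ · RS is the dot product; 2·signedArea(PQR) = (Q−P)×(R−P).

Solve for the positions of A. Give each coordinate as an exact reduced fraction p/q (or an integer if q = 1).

1. A_x = -40/9  [AB · DG = -350/27 ∩ AD · BC = -512/9]
2. A_y = 5/9  [AB · DG = -350/27 ∩ AD · BC = -512/9]
   → A = (-40/9, 5/9)

A = (-40/9, 5/9)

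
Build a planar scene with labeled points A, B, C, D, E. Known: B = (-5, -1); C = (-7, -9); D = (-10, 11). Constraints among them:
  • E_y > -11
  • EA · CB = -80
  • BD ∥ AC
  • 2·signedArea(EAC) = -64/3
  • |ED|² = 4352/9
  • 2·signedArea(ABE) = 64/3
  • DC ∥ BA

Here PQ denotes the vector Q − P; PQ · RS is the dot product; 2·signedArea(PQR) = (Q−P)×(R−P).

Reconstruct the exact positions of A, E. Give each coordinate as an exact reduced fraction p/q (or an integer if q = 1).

1. A_x = -2  [BD ∥ AC ∩ DC ∥ BA]
2. A_y = -21  [BD ∥ AC ∩ DC ∥ BA]
   → A = (-2, -21)
3. E_x = -14/3  [EA · CB = -80 ∩ 2·signedArea(EAC) = -64/3]
4. E_y = -31/3  [EA · CB = -80 ∩ 2·signedArea(EAC) = -64/3]
   → E = (-14/3, -31/3)

A = (-2, -21)
E = (-14/3, -31/3)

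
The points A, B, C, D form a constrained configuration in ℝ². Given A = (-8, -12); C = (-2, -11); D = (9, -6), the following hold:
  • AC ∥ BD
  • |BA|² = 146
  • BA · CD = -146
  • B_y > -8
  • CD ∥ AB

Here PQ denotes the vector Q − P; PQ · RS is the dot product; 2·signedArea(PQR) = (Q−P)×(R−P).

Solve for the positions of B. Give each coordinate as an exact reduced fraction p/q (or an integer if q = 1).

1. B_x = 3  [AC ∥ BD ∩ CD ∥ AB]
2. B_y = -7  [AC ∥ BD ∩ CD ∥ AB]
   → B = (3, -7)

B = (3, -7)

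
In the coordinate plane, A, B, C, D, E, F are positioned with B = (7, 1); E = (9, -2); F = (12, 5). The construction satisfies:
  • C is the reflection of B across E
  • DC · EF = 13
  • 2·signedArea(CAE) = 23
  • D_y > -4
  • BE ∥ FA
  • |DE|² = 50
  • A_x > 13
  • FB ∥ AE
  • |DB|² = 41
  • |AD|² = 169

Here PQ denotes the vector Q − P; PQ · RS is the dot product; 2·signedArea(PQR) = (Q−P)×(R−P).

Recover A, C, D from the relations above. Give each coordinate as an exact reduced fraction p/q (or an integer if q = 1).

A = (14, 2)
C = (11, -5)
D = (2, -3)

1. A_x = 14  [FB ∥ AE ∩ BE ∥ FA]
2. A_y = 2  [FB ∥ AE ∩ BE ∥ FA]
   → A = (14, 2)
3. C_x = 11  [C is the reflection of B across E]
4. C_y = -5  [C is the reflection of B across E]
   → C = (11, -5)
5. D_x = 2  [line -3·x + -7·y + -15 = 0 ∩ |DE|² = 50]
6. D_y = -3  [line -3·x + -7·y + -15 = 0 ∩ |DE|² = 50]
   → D = (2, -3)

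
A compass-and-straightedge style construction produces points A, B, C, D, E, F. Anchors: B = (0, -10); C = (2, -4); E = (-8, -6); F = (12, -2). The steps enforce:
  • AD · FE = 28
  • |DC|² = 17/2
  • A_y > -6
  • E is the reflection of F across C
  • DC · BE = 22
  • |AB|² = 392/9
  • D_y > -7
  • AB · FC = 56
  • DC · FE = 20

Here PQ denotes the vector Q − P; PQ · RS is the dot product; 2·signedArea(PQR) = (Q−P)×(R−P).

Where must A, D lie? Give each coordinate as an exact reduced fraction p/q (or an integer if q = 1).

A = (14/3, -16/3)
D = (7/2, -13/2)

1. A_x = 14/3  [line 10·x + 2·y + -36 = 0 ∩ |AB|² = 392/9]
2. A_y = -16/3  [line 10·x + 2·y + -36 = 0 ∩ |AB|² = 392/9]
   → A = (14/3, -16/3)
3. D_x = 7/2  [DC · BE = 22 ∩ DC · FE = 20]
4. D_y = -13/2  [DC · BE = 22 ∩ DC · FE = 20]
   → D = (7/2, -13/2)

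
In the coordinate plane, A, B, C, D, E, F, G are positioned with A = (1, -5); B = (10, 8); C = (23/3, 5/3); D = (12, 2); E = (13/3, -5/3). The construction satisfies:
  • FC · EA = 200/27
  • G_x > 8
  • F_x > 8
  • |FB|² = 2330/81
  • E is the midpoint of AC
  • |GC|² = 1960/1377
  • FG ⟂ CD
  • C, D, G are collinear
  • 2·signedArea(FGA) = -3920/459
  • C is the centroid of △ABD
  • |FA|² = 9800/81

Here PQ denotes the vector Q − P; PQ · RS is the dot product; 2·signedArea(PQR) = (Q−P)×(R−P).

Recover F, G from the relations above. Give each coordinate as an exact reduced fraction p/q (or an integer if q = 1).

F = (79/9, 25/9)
G = (1355/153, 269/153)

1. F_x = 79/9  [line 10/3·x + 10/3·y + -1040/27 = 0 ∩ |FB|² = 2330/81]
2. F_y = 25/9  [line 10/3·x + 10/3·y + -1040/27 = 0 ∩ |FB|² = 2330/81]
   → F = (79/9, 25/9)
3. G_x = 1355/153  [2·signedArea(FGA) = -3920/459 ∩ C, D, G are collinear]
4. G_y = 269/153  [2·signedArea(FGA) = -3920/459 ∩ C, D, G are collinear]
   → G = (1355/153, 269/153)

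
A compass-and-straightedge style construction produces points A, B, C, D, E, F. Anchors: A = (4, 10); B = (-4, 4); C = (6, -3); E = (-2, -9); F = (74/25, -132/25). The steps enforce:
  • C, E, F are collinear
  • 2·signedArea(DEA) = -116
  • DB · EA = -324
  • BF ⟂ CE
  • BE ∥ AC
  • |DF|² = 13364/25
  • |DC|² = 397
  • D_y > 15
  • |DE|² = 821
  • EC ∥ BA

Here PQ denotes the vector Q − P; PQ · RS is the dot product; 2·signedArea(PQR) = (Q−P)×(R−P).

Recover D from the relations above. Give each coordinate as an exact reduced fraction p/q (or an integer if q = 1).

1. D_x = 12  [DB · EA = -324 ∩ 2·signedArea(DEA) = -116]
2. D_y = 16  [DB · EA = -324 ∩ 2·signedArea(DEA) = -116]
   → D = (12, 16)

D = (12, 16)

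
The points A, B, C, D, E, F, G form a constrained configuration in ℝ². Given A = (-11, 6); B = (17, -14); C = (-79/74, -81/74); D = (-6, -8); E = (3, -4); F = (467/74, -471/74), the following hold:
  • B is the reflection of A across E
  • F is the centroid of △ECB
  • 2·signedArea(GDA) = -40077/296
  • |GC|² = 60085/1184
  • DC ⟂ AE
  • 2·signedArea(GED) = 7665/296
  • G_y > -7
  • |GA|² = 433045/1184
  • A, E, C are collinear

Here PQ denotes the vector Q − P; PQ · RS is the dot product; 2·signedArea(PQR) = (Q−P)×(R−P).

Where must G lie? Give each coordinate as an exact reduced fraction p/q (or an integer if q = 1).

1. G_x = 957/296  [2·signedArea(GDA) = -40077/296 ∩ 2·signedArea(GED) = 7665/296]
2. G_y = -2005/296  [2·signedArea(GDA) = -40077/296 ∩ 2·signedArea(GED) = 7665/296]
   → G = (957/296, -2005/296)

G = (957/296, -2005/296)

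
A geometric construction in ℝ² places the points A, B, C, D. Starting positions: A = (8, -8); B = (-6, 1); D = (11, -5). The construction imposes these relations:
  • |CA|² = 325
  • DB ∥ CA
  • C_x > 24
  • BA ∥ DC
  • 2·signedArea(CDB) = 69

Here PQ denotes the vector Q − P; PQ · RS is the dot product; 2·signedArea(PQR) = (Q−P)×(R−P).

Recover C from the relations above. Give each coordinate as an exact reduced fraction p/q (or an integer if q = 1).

1. C_x = 25  [DB ∥ CA ∩ BA ∥ DC]
2. C_y = -14  [DB ∥ CA ∩ BA ∥ DC]
   → C = (25, -14)

C = (25, -14)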